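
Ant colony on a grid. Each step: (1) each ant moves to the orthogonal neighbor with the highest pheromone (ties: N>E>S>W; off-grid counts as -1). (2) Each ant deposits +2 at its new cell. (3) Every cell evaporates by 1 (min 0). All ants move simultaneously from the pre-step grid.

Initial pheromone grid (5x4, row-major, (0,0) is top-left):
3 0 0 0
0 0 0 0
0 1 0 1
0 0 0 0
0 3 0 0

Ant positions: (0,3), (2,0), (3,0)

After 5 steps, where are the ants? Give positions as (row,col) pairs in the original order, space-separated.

Step 1: ant0:(0,3)->S->(1,3) | ant1:(2,0)->E->(2,1) | ant2:(3,0)->N->(2,0)
  grid max=2 at (0,0)
Step 2: ant0:(1,3)->N->(0,3) | ant1:(2,1)->W->(2,0) | ant2:(2,0)->E->(2,1)
  grid max=3 at (2,1)
Step 3: ant0:(0,3)->S->(1,3) | ant1:(2,0)->E->(2,1) | ant2:(2,1)->W->(2,0)
  grid max=4 at (2,1)
Step 4: ant0:(1,3)->N->(0,3) | ant1:(2,1)->W->(2,0) | ant2:(2,0)->E->(2,1)
  grid max=5 at (2,1)
Step 5: ant0:(0,3)->S->(1,3) | ant1:(2,0)->E->(2,1) | ant2:(2,1)->W->(2,0)
  grid max=6 at (2,1)

(1,3) (2,1) (2,0)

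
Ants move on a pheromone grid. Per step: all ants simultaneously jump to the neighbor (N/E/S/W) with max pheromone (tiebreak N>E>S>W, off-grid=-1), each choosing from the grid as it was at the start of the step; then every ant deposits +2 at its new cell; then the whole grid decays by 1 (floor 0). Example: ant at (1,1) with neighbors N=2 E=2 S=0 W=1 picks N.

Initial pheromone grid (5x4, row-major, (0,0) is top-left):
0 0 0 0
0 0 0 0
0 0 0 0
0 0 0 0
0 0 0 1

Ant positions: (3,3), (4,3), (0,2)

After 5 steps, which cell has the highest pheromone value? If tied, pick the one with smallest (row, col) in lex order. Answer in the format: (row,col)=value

Step 1: ant0:(3,3)->S->(4,3) | ant1:(4,3)->N->(3,3) | ant2:(0,2)->E->(0,3)
  grid max=2 at (4,3)
Step 2: ant0:(4,3)->N->(3,3) | ant1:(3,3)->S->(4,3) | ant2:(0,3)->S->(1,3)
  grid max=3 at (4,3)
Step 3: ant0:(3,3)->S->(4,3) | ant1:(4,3)->N->(3,3) | ant2:(1,3)->N->(0,3)
  grid max=4 at (4,3)
Step 4: ant0:(4,3)->N->(3,3) | ant1:(3,3)->S->(4,3) | ant2:(0,3)->S->(1,3)
  grid max=5 at (4,3)
Step 5: ant0:(3,3)->S->(4,3) | ant1:(4,3)->N->(3,3) | ant2:(1,3)->N->(0,3)
  grid max=6 at (4,3)
Final grid:
  0 0 0 1
  0 0 0 0
  0 0 0 0
  0 0 0 5
  0 0 0 6
Max pheromone 6 at (4,3)

Answer: (4,3)=6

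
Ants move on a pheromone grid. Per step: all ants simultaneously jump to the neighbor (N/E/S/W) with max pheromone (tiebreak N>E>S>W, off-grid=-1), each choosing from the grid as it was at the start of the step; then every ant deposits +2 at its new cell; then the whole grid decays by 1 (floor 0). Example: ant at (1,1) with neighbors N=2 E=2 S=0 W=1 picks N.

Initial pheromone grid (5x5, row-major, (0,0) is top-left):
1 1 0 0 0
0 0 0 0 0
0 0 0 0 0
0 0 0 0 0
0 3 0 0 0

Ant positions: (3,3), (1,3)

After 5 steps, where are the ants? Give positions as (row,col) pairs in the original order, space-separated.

Step 1: ant0:(3,3)->N->(2,3) | ant1:(1,3)->N->(0,3)
  grid max=2 at (4,1)
Step 2: ant0:(2,3)->N->(1,3) | ant1:(0,3)->E->(0,4)
  grid max=1 at (0,4)
Step 3: ant0:(1,3)->N->(0,3) | ant1:(0,4)->S->(1,4)
  grid max=1 at (0,3)
Step 4: ant0:(0,3)->E->(0,4) | ant1:(1,4)->N->(0,4)
  grid max=3 at (0,4)
Step 5: ant0:(0,4)->S->(1,4) | ant1:(0,4)->S->(1,4)
  grid max=3 at (1,4)

(1,4) (1,4)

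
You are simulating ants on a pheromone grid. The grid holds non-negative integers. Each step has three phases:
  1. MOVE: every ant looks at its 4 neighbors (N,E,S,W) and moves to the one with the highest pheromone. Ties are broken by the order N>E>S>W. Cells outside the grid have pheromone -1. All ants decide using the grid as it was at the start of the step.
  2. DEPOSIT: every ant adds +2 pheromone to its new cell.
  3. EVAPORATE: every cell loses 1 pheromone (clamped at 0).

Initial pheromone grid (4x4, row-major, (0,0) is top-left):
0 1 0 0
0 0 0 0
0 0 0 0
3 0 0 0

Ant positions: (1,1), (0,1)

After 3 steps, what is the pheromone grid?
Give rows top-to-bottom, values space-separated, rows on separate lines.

After step 1: ants at (0,1),(0,2)
  0 2 1 0
  0 0 0 0
  0 0 0 0
  2 0 0 0
After step 2: ants at (0,2),(0,1)
  0 3 2 0
  0 0 0 0
  0 0 0 0
  1 0 0 0
After step 3: ants at (0,1),(0,2)
  0 4 3 0
  0 0 0 0
  0 0 0 0
  0 0 0 0

0 4 3 0
0 0 0 0
0 0 0 0
0 0 0 0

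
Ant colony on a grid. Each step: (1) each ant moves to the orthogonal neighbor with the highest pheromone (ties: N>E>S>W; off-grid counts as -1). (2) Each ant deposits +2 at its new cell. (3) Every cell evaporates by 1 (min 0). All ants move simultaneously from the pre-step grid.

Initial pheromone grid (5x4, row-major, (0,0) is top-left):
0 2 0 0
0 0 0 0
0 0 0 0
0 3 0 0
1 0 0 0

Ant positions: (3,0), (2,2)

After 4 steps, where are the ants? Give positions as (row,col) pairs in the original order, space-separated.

Step 1: ant0:(3,0)->E->(3,1) | ant1:(2,2)->N->(1,2)
  grid max=4 at (3,1)
Step 2: ant0:(3,1)->N->(2,1) | ant1:(1,2)->N->(0,2)
  grid max=3 at (3,1)
Step 3: ant0:(2,1)->S->(3,1) | ant1:(0,2)->E->(0,3)
  grid max=4 at (3,1)
Step 4: ant0:(3,1)->N->(2,1) | ant1:(0,3)->S->(1,3)
  grid max=3 at (3,1)

(2,1) (1,3)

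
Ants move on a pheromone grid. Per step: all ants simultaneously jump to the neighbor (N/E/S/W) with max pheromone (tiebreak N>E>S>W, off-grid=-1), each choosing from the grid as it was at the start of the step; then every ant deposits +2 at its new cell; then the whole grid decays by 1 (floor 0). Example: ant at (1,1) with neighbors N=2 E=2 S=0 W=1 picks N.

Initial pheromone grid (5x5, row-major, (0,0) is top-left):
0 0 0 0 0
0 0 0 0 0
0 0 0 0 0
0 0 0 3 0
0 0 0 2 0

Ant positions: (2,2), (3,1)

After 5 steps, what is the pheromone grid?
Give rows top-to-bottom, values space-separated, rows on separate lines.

After step 1: ants at (1,2),(2,1)
  0 0 0 0 0
  0 0 1 0 0
  0 1 0 0 0
  0 0 0 2 0
  0 0 0 1 0
After step 2: ants at (0,2),(1,1)
  0 0 1 0 0
  0 1 0 0 0
  0 0 0 0 0
  0 0 0 1 0
  0 0 0 0 0
After step 3: ants at (0,3),(0,1)
  0 1 0 1 0
  0 0 0 0 0
  0 0 0 0 0
  0 0 0 0 0
  0 0 0 0 0
After step 4: ants at (0,4),(0,2)
  0 0 1 0 1
  0 0 0 0 0
  0 0 0 0 0
  0 0 0 0 0
  0 0 0 0 0
After step 5: ants at (1,4),(0,3)
  0 0 0 1 0
  0 0 0 0 1
  0 0 0 0 0
  0 0 0 0 0
  0 0 0 0 0

0 0 0 1 0
0 0 0 0 1
0 0 0 0 0
0 0 0 0 0
0 0 0 0 0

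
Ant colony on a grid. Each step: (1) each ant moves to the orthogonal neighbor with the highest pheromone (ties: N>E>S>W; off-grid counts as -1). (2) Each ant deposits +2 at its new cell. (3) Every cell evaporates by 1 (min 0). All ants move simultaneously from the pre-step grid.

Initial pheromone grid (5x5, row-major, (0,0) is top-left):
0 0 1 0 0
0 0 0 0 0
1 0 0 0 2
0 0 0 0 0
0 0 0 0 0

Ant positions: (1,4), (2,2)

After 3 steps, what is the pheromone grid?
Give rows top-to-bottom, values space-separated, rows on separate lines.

After step 1: ants at (2,4),(1,2)
  0 0 0 0 0
  0 0 1 0 0
  0 0 0 0 3
  0 0 0 0 0
  0 0 0 0 0
After step 2: ants at (1,4),(0,2)
  0 0 1 0 0
  0 0 0 0 1
  0 0 0 0 2
  0 0 0 0 0
  0 0 0 0 0
After step 3: ants at (2,4),(0,3)
  0 0 0 1 0
  0 0 0 0 0
  0 0 0 0 3
  0 0 0 0 0
  0 0 0 0 0

0 0 0 1 0
0 0 0 0 0
0 0 0 0 3
0 0 0 0 0
0 0 0 0 0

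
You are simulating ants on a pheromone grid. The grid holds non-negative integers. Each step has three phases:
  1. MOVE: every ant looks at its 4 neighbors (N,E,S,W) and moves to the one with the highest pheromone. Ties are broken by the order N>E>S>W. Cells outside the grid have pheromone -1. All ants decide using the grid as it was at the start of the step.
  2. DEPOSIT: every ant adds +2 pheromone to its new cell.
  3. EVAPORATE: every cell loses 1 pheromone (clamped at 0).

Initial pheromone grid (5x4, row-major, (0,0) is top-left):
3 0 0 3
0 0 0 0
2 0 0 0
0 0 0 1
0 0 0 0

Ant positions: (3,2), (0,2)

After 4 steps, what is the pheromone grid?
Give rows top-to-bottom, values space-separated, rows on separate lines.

After step 1: ants at (3,3),(0,3)
  2 0 0 4
  0 0 0 0
  1 0 0 0
  0 0 0 2
  0 0 0 0
After step 2: ants at (2,3),(1,3)
  1 0 0 3
  0 0 0 1
  0 0 0 1
  0 0 0 1
  0 0 0 0
After step 3: ants at (1,3),(0,3)
  0 0 0 4
  0 0 0 2
  0 0 0 0
  0 0 0 0
  0 0 0 0
After step 4: ants at (0,3),(1,3)
  0 0 0 5
  0 0 0 3
  0 0 0 0
  0 0 0 0
  0 0 0 0

0 0 0 5
0 0 0 3
0 0 0 0
0 0 0 0
0 0 0 0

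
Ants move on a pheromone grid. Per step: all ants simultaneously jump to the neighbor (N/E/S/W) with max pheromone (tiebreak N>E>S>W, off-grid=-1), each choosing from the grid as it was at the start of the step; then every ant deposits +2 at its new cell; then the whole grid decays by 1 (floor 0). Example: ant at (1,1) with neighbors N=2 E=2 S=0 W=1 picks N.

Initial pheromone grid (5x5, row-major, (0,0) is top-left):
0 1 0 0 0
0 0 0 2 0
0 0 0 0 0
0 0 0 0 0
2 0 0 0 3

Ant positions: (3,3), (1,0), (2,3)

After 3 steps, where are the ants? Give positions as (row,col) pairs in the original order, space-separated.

Step 1: ant0:(3,3)->N->(2,3) | ant1:(1,0)->N->(0,0) | ant2:(2,3)->N->(1,3)
  grid max=3 at (1,3)
Step 2: ant0:(2,3)->N->(1,3) | ant1:(0,0)->E->(0,1) | ant2:(1,3)->S->(2,3)
  grid max=4 at (1,3)
Step 3: ant0:(1,3)->S->(2,3) | ant1:(0,1)->E->(0,2) | ant2:(2,3)->N->(1,3)
  grid max=5 at (1,3)

(2,3) (0,2) (1,3)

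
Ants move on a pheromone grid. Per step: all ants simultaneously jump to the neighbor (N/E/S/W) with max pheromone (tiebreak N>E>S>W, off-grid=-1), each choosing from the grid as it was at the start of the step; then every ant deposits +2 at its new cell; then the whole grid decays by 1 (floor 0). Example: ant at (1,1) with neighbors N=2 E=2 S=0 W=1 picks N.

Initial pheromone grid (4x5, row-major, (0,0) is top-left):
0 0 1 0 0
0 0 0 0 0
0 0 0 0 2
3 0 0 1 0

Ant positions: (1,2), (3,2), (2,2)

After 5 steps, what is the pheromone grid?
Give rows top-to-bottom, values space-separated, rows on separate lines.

After step 1: ants at (0,2),(3,3),(1,2)
  0 0 2 0 0
  0 0 1 0 0
  0 0 0 0 1
  2 0 0 2 0
After step 2: ants at (1,2),(2,3),(0,2)
  0 0 3 0 0
  0 0 2 0 0
  0 0 0 1 0
  1 0 0 1 0
After step 3: ants at (0,2),(3,3),(1,2)
  0 0 4 0 0
  0 0 3 0 0
  0 0 0 0 0
  0 0 0 2 0
After step 4: ants at (1,2),(2,3),(0,2)
  0 0 5 0 0
  0 0 4 0 0
  0 0 0 1 0
  0 0 0 1 0
After step 5: ants at (0,2),(3,3),(1,2)
  0 0 6 0 0
  0 0 5 0 0
  0 0 0 0 0
  0 0 0 2 0

0 0 6 0 0
0 0 5 0 0
0 0 0 0 0
0 0 0 2 0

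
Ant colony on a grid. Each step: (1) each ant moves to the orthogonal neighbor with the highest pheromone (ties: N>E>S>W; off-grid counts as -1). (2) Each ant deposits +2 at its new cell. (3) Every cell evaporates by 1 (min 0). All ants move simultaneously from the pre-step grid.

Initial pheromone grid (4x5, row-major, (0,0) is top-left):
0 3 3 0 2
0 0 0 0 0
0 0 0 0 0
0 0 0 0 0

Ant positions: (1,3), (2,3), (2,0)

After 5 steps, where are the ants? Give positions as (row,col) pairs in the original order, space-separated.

Step 1: ant0:(1,3)->N->(0,3) | ant1:(2,3)->N->(1,3) | ant2:(2,0)->N->(1,0)
  grid max=2 at (0,1)
Step 2: ant0:(0,3)->W->(0,2) | ant1:(1,3)->N->(0,3) | ant2:(1,0)->N->(0,0)
  grid max=3 at (0,2)
Step 3: ant0:(0,2)->E->(0,3) | ant1:(0,3)->W->(0,2) | ant2:(0,0)->E->(0,1)
  grid max=4 at (0,2)
Step 4: ant0:(0,3)->W->(0,2) | ant1:(0,2)->E->(0,3) | ant2:(0,1)->E->(0,2)
  grid max=7 at (0,2)
Step 5: ant0:(0,2)->E->(0,3) | ant1:(0,3)->W->(0,2) | ant2:(0,2)->E->(0,3)
  grid max=8 at (0,2)

(0,3) (0,2) (0,3)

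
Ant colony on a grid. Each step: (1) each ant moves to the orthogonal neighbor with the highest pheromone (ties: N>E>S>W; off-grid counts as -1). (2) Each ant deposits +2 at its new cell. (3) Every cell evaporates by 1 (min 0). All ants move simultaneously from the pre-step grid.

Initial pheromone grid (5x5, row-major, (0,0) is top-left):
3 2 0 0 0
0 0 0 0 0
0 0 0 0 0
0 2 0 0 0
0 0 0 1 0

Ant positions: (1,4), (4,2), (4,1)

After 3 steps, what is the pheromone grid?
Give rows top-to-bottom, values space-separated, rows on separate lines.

After step 1: ants at (0,4),(4,3),(3,1)
  2 1 0 0 1
  0 0 0 0 0
  0 0 0 0 0
  0 3 0 0 0
  0 0 0 2 0
After step 2: ants at (1,4),(3,3),(2,1)
  1 0 0 0 0
  0 0 0 0 1
  0 1 0 0 0
  0 2 0 1 0
  0 0 0 1 0
After step 3: ants at (0,4),(4,3),(3,1)
  0 0 0 0 1
  0 0 0 0 0
  0 0 0 0 0
  0 3 0 0 0
  0 0 0 2 0

0 0 0 0 1
0 0 0 0 0
0 0 0 0 0
0 3 0 0 0
0 0 0 2 0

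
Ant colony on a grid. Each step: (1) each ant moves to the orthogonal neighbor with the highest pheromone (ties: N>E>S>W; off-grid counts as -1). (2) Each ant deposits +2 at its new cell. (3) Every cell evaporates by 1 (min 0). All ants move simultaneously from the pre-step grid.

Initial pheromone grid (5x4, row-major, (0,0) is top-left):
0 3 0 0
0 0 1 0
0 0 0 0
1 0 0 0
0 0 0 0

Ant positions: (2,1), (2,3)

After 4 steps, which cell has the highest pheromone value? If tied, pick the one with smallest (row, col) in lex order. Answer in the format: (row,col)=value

Step 1: ant0:(2,1)->N->(1,1) | ant1:(2,3)->N->(1,3)
  grid max=2 at (0,1)
Step 2: ant0:(1,1)->N->(0,1) | ant1:(1,3)->N->(0,3)
  grid max=3 at (0,1)
Step 3: ant0:(0,1)->E->(0,2) | ant1:(0,3)->S->(1,3)
  grid max=2 at (0,1)
Step 4: ant0:(0,2)->W->(0,1) | ant1:(1,3)->N->(0,3)
  grid max=3 at (0,1)
Final grid:
  0 3 0 1
  0 0 0 0
  0 0 0 0
  0 0 0 0
  0 0 0 0
Max pheromone 3 at (0,1)

Answer: (0,1)=3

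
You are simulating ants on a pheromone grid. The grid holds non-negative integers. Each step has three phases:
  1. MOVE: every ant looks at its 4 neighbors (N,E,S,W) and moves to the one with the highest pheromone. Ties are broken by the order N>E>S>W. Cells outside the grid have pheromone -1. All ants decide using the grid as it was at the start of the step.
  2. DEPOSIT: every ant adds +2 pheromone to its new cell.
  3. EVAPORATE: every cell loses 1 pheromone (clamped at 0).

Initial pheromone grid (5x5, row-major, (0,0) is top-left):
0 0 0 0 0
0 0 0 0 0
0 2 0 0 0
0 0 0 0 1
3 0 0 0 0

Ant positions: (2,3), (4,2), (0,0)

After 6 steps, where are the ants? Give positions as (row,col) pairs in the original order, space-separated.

Step 1: ant0:(2,3)->N->(1,3) | ant1:(4,2)->N->(3,2) | ant2:(0,0)->E->(0,1)
  grid max=2 at (4,0)
Step 2: ant0:(1,3)->N->(0,3) | ant1:(3,2)->N->(2,2) | ant2:(0,1)->E->(0,2)
  grid max=1 at (0,2)
Step 3: ant0:(0,3)->W->(0,2) | ant1:(2,2)->N->(1,2) | ant2:(0,2)->E->(0,3)
  grid max=2 at (0,2)
Step 4: ant0:(0,2)->E->(0,3) | ant1:(1,2)->N->(0,2) | ant2:(0,3)->W->(0,2)
  grid max=5 at (0,2)
Step 5: ant0:(0,3)->W->(0,2) | ant1:(0,2)->E->(0,3) | ant2:(0,2)->E->(0,3)
  grid max=6 at (0,2)
Step 6: ant0:(0,2)->E->(0,3) | ant1:(0,3)->W->(0,2) | ant2:(0,3)->W->(0,2)
  grid max=9 at (0,2)

(0,3) (0,2) (0,2)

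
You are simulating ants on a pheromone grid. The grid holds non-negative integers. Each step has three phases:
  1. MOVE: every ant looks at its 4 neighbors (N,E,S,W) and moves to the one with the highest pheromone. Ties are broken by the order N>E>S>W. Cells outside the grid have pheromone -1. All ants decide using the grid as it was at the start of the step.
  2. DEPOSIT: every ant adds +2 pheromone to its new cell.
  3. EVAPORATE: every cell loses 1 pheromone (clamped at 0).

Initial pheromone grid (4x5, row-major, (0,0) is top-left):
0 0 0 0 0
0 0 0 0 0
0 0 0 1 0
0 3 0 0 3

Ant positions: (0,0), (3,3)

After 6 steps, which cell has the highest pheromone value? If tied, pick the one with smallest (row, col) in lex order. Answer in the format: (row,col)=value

Step 1: ant0:(0,0)->E->(0,1) | ant1:(3,3)->E->(3,4)
  grid max=4 at (3,4)
Step 2: ant0:(0,1)->E->(0,2) | ant1:(3,4)->N->(2,4)
  grid max=3 at (3,4)
Step 3: ant0:(0,2)->E->(0,3) | ant1:(2,4)->S->(3,4)
  grid max=4 at (3,4)
Step 4: ant0:(0,3)->E->(0,4) | ant1:(3,4)->N->(2,4)
  grid max=3 at (3,4)
Step 5: ant0:(0,4)->S->(1,4) | ant1:(2,4)->S->(3,4)
  grid max=4 at (3,4)
Step 6: ant0:(1,4)->N->(0,4) | ant1:(3,4)->N->(2,4)
  grid max=3 at (3,4)
Final grid:
  0 0 0 0 1
  0 0 0 0 0
  0 0 0 0 1
  0 0 0 0 3
Max pheromone 3 at (3,4)

Answer: (3,4)=3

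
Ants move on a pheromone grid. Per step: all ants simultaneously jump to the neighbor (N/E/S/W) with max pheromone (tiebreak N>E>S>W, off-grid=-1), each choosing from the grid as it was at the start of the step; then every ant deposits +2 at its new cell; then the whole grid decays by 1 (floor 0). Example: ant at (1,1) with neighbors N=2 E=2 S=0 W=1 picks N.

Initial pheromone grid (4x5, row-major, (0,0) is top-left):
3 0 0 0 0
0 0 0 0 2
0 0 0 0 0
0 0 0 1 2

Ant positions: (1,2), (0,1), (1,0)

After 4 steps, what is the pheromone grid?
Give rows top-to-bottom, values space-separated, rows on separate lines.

After step 1: ants at (0,2),(0,0),(0,0)
  6 0 1 0 0
  0 0 0 0 1
  0 0 0 0 0
  0 0 0 0 1
After step 2: ants at (0,3),(0,1),(0,1)
  5 3 0 1 0
  0 0 0 0 0
  0 0 0 0 0
  0 0 0 0 0
After step 3: ants at (0,4),(0,0),(0,0)
  8 2 0 0 1
  0 0 0 0 0
  0 0 0 0 0
  0 0 0 0 0
After step 4: ants at (1,4),(0,1),(0,1)
  7 5 0 0 0
  0 0 0 0 1
  0 0 0 0 0
  0 0 0 0 0

7 5 0 0 0
0 0 0 0 1
0 0 0 0 0
0 0 0 0 0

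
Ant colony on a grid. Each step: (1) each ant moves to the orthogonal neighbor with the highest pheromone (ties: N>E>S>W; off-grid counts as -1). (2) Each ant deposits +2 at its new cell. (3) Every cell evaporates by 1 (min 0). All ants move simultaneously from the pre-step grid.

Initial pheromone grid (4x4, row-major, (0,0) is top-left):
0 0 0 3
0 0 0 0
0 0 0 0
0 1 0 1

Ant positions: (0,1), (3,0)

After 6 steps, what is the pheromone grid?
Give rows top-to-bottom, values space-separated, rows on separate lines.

After step 1: ants at (0,2),(3,1)
  0 0 1 2
  0 0 0 0
  0 0 0 0
  0 2 0 0
After step 2: ants at (0,3),(2,1)
  0 0 0 3
  0 0 0 0
  0 1 0 0
  0 1 0 0
After step 3: ants at (1,3),(3,1)
  0 0 0 2
  0 0 0 1
  0 0 0 0
  0 2 0 0
After step 4: ants at (0,3),(2,1)
  0 0 0 3
  0 0 0 0
  0 1 0 0
  0 1 0 0
After step 5: ants at (1,3),(3,1)
  0 0 0 2
  0 0 0 1
  0 0 0 0
  0 2 0 0
After step 6: ants at (0,3),(2,1)
  0 0 0 3
  0 0 0 0
  0 1 0 0
  0 1 0 0

0 0 0 3
0 0 0 0
0 1 0 0
0 1 0 0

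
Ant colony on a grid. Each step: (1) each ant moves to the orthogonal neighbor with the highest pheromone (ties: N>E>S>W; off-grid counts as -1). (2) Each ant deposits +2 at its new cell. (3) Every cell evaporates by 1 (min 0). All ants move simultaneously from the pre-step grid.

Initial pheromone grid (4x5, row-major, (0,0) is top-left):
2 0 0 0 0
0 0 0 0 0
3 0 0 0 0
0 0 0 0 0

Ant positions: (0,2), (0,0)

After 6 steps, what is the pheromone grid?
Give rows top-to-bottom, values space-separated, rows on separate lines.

After step 1: ants at (0,3),(0,1)
  1 1 0 1 0
  0 0 0 0 0
  2 0 0 0 0
  0 0 0 0 0
After step 2: ants at (0,4),(0,0)
  2 0 0 0 1
  0 0 0 0 0
  1 0 0 0 0
  0 0 0 0 0
After step 3: ants at (1,4),(0,1)
  1 1 0 0 0
  0 0 0 0 1
  0 0 0 0 0
  0 0 0 0 0
After step 4: ants at (0,4),(0,0)
  2 0 0 0 1
  0 0 0 0 0
  0 0 0 0 0
  0 0 0 0 0
After step 5: ants at (1,4),(0,1)
  1 1 0 0 0
  0 0 0 0 1
  0 0 0 0 0
  0 0 0 0 0
After step 6: ants at (0,4),(0,0)
  2 0 0 0 1
  0 0 0 0 0
  0 0 0 0 0
  0 0 0 0 0

2 0 0 0 1
0 0 0 0 0
0 0 0 0 0
0 0 0 0 0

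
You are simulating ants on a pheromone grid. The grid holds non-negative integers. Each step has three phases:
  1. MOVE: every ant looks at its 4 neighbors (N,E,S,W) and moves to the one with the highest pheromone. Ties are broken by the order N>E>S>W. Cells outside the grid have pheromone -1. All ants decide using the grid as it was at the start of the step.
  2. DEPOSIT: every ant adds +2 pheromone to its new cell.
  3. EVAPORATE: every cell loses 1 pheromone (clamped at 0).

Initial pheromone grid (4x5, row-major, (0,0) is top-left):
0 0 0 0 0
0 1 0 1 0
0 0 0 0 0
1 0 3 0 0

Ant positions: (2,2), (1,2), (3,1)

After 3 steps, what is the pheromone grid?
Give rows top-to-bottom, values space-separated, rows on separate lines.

After step 1: ants at (3,2),(1,3),(3,2)
  0 0 0 0 0
  0 0 0 2 0
  0 0 0 0 0
  0 0 6 0 0
After step 2: ants at (2,2),(0,3),(2,2)
  0 0 0 1 0
  0 0 0 1 0
  0 0 3 0 0
  0 0 5 0 0
After step 3: ants at (3,2),(1,3),(3,2)
  0 0 0 0 0
  0 0 0 2 0
  0 0 2 0 0
  0 0 8 0 0

0 0 0 0 0
0 0 0 2 0
0 0 2 0 0
0 0 8 0 0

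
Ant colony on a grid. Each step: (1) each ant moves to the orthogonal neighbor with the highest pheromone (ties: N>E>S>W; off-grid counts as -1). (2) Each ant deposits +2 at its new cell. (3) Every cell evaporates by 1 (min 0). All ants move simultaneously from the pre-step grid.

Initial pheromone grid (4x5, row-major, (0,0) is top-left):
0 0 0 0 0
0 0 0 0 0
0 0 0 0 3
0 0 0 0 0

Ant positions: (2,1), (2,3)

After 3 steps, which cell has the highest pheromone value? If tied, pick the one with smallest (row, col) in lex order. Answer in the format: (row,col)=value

Answer: (2,4)=4

Derivation:
Step 1: ant0:(2,1)->N->(1,1) | ant1:(2,3)->E->(2,4)
  grid max=4 at (2,4)
Step 2: ant0:(1,1)->N->(0,1) | ant1:(2,4)->N->(1,4)
  grid max=3 at (2,4)
Step 3: ant0:(0,1)->E->(0,2) | ant1:(1,4)->S->(2,4)
  grid max=4 at (2,4)
Final grid:
  0 0 1 0 0
  0 0 0 0 0
  0 0 0 0 4
  0 0 0 0 0
Max pheromone 4 at (2,4)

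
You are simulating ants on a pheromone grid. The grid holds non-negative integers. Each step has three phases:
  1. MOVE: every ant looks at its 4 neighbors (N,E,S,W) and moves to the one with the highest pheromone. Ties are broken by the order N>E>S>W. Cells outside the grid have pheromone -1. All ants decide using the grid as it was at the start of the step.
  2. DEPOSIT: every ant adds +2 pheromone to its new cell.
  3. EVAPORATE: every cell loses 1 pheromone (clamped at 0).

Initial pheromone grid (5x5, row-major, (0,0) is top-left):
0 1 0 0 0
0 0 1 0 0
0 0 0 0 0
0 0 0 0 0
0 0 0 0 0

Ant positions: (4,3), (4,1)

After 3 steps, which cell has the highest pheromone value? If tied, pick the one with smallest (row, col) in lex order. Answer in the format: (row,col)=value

Step 1: ant0:(4,3)->N->(3,3) | ant1:(4,1)->N->(3,1)
  grid max=1 at (3,1)
Step 2: ant0:(3,3)->N->(2,3) | ant1:(3,1)->N->(2,1)
  grid max=1 at (2,1)
Step 3: ant0:(2,3)->N->(1,3) | ant1:(2,1)->N->(1,1)
  grid max=1 at (1,1)
Final grid:
  0 0 0 0 0
  0 1 0 1 0
  0 0 0 0 0
  0 0 0 0 0
  0 0 0 0 0
Max pheromone 1 at (1,1)

Answer: (1,1)=1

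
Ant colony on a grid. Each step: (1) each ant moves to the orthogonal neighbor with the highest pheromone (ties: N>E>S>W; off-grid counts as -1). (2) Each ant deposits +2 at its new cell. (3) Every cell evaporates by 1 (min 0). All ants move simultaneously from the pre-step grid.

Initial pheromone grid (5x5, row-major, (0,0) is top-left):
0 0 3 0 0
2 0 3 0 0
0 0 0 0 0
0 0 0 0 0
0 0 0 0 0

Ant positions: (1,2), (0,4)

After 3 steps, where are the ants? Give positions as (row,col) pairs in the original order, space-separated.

Step 1: ant0:(1,2)->N->(0,2) | ant1:(0,4)->S->(1,4)
  grid max=4 at (0,2)
Step 2: ant0:(0,2)->S->(1,2) | ant1:(1,4)->N->(0,4)
  grid max=3 at (0,2)
Step 3: ant0:(1,2)->N->(0,2) | ant1:(0,4)->S->(1,4)
  grid max=4 at (0,2)

(0,2) (1,4)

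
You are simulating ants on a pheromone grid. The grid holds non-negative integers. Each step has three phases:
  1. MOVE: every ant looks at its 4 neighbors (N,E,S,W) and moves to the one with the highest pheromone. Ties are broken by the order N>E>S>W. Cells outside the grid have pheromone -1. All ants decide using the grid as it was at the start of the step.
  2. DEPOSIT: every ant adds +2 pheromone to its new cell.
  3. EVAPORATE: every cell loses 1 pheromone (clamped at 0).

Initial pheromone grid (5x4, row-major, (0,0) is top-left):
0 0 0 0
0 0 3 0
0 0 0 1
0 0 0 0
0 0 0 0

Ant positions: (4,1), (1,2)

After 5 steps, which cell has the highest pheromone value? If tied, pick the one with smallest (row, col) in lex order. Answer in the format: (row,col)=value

Answer: (1,2)=4

Derivation:
Step 1: ant0:(4,1)->N->(3,1) | ant1:(1,2)->N->(0,2)
  grid max=2 at (1,2)
Step 2: ant0:(3,1)->N->(2,1) | ant1:(0,2)->S->(1,2)
  grid max=3 at (1,2)
Step 3: ant0:(2,1)->N->(1,1) | ant1:(1,2)->N->(0,2)
  grid max=2 at (1,2)
Step 4: ant0:(1,1)->E->(1,2) | ant1:(0,2)->S->(1,2)
  grid max=5 at (1,2)
Step 5: ant0:(1,2)->N->(0,2) | ant1:(1,2)->N->(0,2)
  grid max=4 at (1,2)
Final grid:
  0 0 3 0
  0 0 4 0
  0 0 0 0
  0 0 0 0
  0 0 0 0
Max pheromone 4 at (1,2)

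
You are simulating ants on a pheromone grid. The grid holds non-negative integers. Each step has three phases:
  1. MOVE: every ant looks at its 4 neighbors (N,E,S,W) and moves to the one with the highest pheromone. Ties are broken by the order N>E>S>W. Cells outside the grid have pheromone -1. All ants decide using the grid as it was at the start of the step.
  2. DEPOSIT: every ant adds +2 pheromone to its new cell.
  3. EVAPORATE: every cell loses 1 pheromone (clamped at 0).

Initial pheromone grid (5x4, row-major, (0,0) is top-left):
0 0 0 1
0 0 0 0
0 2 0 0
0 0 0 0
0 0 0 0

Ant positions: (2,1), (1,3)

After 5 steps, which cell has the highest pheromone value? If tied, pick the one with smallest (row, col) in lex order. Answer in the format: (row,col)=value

Answer: (0,3)=2

Derivation:
Step 1: ant0:(2,1)->N->(1,1) | ant1:(1,3)->N->(0,3)
  grid max=2 at (0,3)
Step 2: ant0:(1,1)->S->(2,1) | ant1:(0,3)->S->(1,3)
  grid max=2 at (2,1)
Step 3: ant0:(2,1)->N->(1,1) | ant1:(1,3)->N->(0,3)
  grid max=2 at (0,3)
Step 4: ant0:(1,1)->S->(2,1) | ant1:(0,3)->S->(1,3)
  grid max=2 at (2,1)
Step 5: ant0:(2,1)->N->(1,1) | ant1:(1,3)->N->(0,3)
  grid max=2 at (0,3)
Final grid:
  0 0 0 2
  0 1 0 0
  0 1 0 0
  0 0 0 0
  0 0 0 0
Max pheromone 2 at (0,3)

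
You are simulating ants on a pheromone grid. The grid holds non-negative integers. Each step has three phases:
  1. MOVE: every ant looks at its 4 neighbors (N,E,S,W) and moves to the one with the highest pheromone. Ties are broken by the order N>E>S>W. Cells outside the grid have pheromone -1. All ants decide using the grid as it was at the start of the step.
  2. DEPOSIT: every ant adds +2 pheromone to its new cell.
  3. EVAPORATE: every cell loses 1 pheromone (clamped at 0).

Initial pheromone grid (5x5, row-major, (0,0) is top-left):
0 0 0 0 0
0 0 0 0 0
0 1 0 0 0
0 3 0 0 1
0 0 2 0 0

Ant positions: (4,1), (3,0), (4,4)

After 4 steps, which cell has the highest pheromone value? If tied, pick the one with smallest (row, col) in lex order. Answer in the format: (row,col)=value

Step 1: ant0:(4,1)->N->(3,1) | ant1:(3,0)->E->(3,1) | ant2:(4,4)->N->(3,4)
  grid max=6 at (3,1)
Step 2: ant0:(3,1)->N->(2,1) | ant1:(3,1)->N->(2,1) | ant2:(3,4)->N->(2,4)
  grid max=5 at (3,1)
Step 3: ant0:(2,1)->S->(3,1) | ant1:(2,1)->S->(3,1) | ant2:(2,4)->S->(3,4)
  grid max=8 at (3,1)
Step 4: ant0:(3,1)->N->(2,1) | ant1:(3,1)->N->(2,1) | ant2:(3,4)->N->(2,4)
  grid max=7 at (3,1)
Final grid:
  0 0 0 0 0
  0 0 0 0 0
  0 5 0 0 1
  0 7 0 0 1
  0 0 0 0 0
Max pheromone 7 at (3,1)

Answer: (3,1)=7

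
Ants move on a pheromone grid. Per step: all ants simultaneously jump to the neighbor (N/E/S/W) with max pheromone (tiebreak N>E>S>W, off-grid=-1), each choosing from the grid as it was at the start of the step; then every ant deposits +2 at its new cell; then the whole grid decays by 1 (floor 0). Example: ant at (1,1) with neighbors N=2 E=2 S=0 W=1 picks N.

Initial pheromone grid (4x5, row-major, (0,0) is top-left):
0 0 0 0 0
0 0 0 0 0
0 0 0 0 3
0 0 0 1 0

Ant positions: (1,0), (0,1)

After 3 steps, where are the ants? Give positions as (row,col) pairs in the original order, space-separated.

Step 1: ant0:(1,0)->N->(0,0) | ant1:(0,1)->E->(0,2)
  grid max=2 at (2,4)
Step 2: ant0:(0,0)->E->(0,1) | ant1:(0,2)->E->(0,3)
  grid max=1 at (0,1)
Step 3: ant0:(0,1)->E->(0,2) | ant1:(0,3)->E->(0,4)
  grid max=1 at (0,2)

(0,2) (0,4)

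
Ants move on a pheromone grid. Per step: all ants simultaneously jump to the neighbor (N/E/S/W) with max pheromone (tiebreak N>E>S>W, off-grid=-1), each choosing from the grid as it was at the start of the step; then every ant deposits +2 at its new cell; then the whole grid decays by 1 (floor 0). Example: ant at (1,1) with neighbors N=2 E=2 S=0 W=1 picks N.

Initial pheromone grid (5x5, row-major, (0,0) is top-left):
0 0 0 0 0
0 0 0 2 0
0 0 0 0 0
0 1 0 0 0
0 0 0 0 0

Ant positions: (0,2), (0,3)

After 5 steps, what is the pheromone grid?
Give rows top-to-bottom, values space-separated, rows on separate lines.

After step 1: ants at (0,3),(1,3)
  0 0 0 1 0
  0 0 0 3 0
  0 0 0 0 0
  0 0 0 0 0
  0 0 0 0 0
After step 2: ants at (1,3),(0,3)
  0 0 0 2 0
  0 0 0 4 0
  0 0 0 0 0
  0 0 0 0 0
  0 0 0 0 0
After step 3: ants at (0,3),(1,3)
  0 0 0 3 0
  0 0 0 5 0
  0 0 0 0 0
  0 0 0 0 0
  0 0 0 0 0
After step 4: ants at (1,3),(0,3)
  0 0 0 4 0
  0 0 0 6 0
  0 0 0 0 0
  0 0 0 0 0
  0 0 0 0 0
After step 5: ants at (0,3),(1,3)
  0 0 0 5 0
  0 0 0 7 0
  0 0 0 0 0
  0 0 0 0 0
  0 0 0 0 0

0 0 0 5 0
0 0 0 7 0
0 0 0 0 0
0 0 0 0 0
0 0 0 0 0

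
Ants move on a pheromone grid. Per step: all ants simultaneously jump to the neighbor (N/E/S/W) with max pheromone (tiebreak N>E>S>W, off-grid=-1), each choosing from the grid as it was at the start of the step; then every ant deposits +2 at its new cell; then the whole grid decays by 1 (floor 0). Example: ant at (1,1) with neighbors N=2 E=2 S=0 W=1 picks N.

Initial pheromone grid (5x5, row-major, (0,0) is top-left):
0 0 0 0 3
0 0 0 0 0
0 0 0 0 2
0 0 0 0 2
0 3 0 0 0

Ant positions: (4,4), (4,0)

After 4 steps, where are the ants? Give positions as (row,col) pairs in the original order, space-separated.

Step 1: ant0:(4,4)->N->(3,4) | ant1:(4,0)->E->(4,1)
  grid max=4 at (4,1)
Step 2: ant0:(3,4)->N->(2,4) | ant1:(4,1)->N->(3,1)
  grid max=3 at (4,1)
Step 3: ant0:(2,4)->S->(3,4) | ant1:(3,1)->S->(4,1)
  grid max=4 at (4,1)
Step 4: ant0:(3,4)->N->(2,4) | ant1:(4,1)->N->(3,1)
  grid max=3 at (4,1)

(2,4) (3,1)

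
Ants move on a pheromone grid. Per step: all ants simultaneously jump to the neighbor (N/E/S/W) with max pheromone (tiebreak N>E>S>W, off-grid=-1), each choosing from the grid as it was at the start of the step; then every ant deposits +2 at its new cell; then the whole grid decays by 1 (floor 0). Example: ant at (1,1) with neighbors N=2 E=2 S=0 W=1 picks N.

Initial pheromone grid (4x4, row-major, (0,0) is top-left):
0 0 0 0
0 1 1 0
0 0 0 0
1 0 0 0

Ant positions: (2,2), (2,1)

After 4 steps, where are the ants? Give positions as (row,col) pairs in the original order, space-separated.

Step 1: ant0:(2,2)->N->(1,2) | ant1:(2,1)->N->(1,1)
  grid max=2 at (1,1)
Step 2: ant0:(1,2)->W->(1,1) | ant1:(1,1)->E->(1,2)
  grid max=3 at (1,1)
Step 3: ant0:(1,1)->E->(1,2) | ant1:(1,2)->W->(1,1)
  grid max=4 at (1,1)
Step 4: ant0:(1,2)->W->(1,1) | ant1:(1,1)->E->(1,2)
  grid max=5 at (1,1)

(1,1) (1,2)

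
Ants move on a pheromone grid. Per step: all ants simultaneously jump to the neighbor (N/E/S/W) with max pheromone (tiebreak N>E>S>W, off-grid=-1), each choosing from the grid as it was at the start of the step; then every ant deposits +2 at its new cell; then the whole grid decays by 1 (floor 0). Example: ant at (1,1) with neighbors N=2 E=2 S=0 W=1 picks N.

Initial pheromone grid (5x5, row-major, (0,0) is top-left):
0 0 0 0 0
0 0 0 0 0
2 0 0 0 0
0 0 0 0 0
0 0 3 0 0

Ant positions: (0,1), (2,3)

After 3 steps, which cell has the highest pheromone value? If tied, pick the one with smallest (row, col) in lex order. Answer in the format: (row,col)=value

Step 1: ant0:(0,1)->E->(0,2) | ant1:(2,3)->N->(1,3)
  grid max=2 at (4,2)
Step 2: ant0:(0,2)->E->(0,3) | ant1:(1,3)->N->(0,3)
  grid max=3 at (0,3)
Step 3: ant0:(0,3)->E->(0,4) | ant1:(0,3)->E->(0,4)
  grid max=3 at (0,4)
Final grid:
  0 0 0 2 3
  0 0 0 0 0
  0 0 0 0 0
  0 0 0 0 0
  0 0 0 0 0
Max pheromone 3 at (0,4)

Answer: (0,4)=3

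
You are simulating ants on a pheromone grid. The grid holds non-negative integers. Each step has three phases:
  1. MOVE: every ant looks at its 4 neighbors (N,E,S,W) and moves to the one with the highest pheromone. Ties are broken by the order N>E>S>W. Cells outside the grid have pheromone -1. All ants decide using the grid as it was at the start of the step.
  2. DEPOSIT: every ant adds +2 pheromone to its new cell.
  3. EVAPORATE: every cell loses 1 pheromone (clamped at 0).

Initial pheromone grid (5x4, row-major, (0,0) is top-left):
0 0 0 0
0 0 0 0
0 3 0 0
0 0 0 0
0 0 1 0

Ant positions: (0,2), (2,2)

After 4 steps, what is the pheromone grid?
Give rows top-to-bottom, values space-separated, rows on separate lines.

After step 1: ants at (0,3),(2,1)
  0 0 0 1
  0 0 0 0
  0 4 0 0
  0 0 0 0
  0 0 0 0
After step 2: ants at (1,3),(1,1)
  0 0 0 0
  0 1 0 1
  0 3 0 0
  0 0 0 0
  0 0 0 0
After step 3: ants at (0,3),(2,1)
  0 0 0 1
  0 0 0 0
  0 4 0 0
  0 0 0 0
  0 0 0 0
After step 4: ants at (1,3),(1,1)
  0 0 0 0
  0 1 0 1
  0 3 0 0
  0 0 0 0
  0 0 0 0

0 0 0 0
0 1 0 1
0 3 0 0
0 0 0 0
0 0 0 0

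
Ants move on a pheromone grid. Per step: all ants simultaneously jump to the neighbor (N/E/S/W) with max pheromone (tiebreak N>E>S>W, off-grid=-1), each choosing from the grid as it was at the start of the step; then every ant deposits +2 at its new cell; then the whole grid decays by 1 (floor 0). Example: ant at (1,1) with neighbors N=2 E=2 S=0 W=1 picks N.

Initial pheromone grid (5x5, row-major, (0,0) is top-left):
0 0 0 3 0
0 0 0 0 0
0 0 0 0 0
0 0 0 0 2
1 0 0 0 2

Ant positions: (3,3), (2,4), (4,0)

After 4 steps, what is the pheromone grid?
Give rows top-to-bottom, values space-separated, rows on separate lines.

After step 1: ants at (3,4),(3,4),(3,0)
  0 0 0 2 0
  0 0 0 0 0
  0 0 0 0 0
  1 0 0 0 5
  0 0 0 0 1
After step 2: ants at (4,4),(4,4),(2,0)
  0 0 0 1 0
  0 0 0 0 0
  1 0 0 0 0
  0 0 0 0 4
  0 0 0 0 4
After step 3: ants at (3,4),(3,4),(1,0)
  0 0 0 0 0
  1 0 0 0 0
  0 0 0 0 0
  0 0 0 0 7
  0 0 0 0 3
After step 4: ants at (4,4),(4,4),(0,0)
  1 0 0 0 0
  0 0 0 0 0
  0 0 0 0 0
  0 0 0 0 6
  0 0 0 0 6

1 0 0 0 0
0 0 0 0 0
0 0 0 0 0
0 0 0 0 6
0 0 0 0 6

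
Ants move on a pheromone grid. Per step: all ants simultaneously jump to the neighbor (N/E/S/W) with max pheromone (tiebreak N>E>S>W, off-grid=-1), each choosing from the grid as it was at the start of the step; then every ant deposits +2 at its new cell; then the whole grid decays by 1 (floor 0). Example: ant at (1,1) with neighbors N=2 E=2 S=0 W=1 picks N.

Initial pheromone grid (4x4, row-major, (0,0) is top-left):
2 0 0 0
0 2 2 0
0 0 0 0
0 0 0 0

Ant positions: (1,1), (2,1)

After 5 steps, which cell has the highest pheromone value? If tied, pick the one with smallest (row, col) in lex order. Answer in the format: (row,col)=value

Step 1: ant0:(1,1)->E->(1,2) | ant1:(2,1)->N->(1,1)
  grid max=3 at (1,1)
Step 2: ant0:(1,2)->W->(1,1) | ant1:(1,1)->E->(1,2)
  grid max=4 at (1,1)
Step 3: ant0:(1,1)->E->(1,2) | ant1:(1,2)->W->(1,1)
  grid max=5 at (1,1)
Step 4: ant0:(1,2)->W->(1,1) | ant1:(1,1)->E->(1,2)
  grid max=6 at (1,1)
Step 5: ant0:(1,1)->E->(1,2) | ant1:(1,2)->W->(1,1)
  grid max=7 at (1,1)
Final grid:
  0 0 0 0
  0 7 7 0
  0 0 0 0
  0 0 0 0
Max pheromone 7 at (1,1)

Answer: (1,1)=7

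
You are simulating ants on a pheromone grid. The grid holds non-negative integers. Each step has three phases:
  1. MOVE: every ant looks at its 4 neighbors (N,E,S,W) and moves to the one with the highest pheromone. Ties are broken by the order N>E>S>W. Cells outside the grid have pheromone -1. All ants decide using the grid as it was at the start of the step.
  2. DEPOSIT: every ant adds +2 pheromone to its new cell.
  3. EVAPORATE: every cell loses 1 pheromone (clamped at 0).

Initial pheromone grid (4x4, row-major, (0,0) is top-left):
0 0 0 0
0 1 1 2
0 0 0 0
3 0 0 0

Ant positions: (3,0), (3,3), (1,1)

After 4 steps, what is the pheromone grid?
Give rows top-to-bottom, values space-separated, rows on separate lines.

After step 1: ants at (2,0),(2,3),(1,2)
  0 0 0 0
  0 0 2 1
  1 0 0 1
  2 0 0 0
After step 2: ants at (3,0),(1,3),(1,3)
  0 0 0 0
  0 0 1 4
  0 0 0 0
  3 0 0 0
After step 3: ants at (2,0),(1,2),(1,2)
  0 0 0 0
  0 0 4 3
  1 0 0 0
  2 0 0 0
After step 4: ants at (3,0),(1,3),(1,3)
  0 0 0 0
  0 0 3 6
  0 0 0 0
  3 0 0 0

0 0 0 0
0 0 3 6
0 0 0 0
3 0 0 0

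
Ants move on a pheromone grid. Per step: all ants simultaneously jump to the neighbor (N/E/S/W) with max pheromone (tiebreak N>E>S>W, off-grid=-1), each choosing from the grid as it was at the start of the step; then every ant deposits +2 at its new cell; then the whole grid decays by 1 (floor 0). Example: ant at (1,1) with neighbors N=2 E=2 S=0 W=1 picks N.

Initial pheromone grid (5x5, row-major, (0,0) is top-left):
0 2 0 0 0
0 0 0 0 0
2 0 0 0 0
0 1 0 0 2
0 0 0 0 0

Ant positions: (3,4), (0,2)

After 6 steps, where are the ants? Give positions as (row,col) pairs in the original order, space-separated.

Step 1: ant0:(3,4)->N->(2,4) | ant1:(0,2)->W->(0,1)
  grid max=3 at (0,1)
Step 2: ant0:(2,4)->S->(3,4) | ant1:(0,1)->E->(0,2)
  grid max=2 at (0,1)
Step 3: ant0:(3,4)->N->(2,4) | ant1:(0,2)->W->(0,1)
  grid max=3 at (0,1)
Step 4: ant0:(2,4)->S->(3,4) | ant1:(0,1)->E->(0,2)
  grid max=2 at (0,1)
Step 5: ant0:(3,4)->N->(2,4) | ant1:(0,2)->W->(0,1)
  grid max=3 at (0,1)
Step 6: ant0:(2,4)->S->(3,4) | ant1:(0,1)->E->(0,2)
  grid max=2 at (0,1)

(3,4) (0,2)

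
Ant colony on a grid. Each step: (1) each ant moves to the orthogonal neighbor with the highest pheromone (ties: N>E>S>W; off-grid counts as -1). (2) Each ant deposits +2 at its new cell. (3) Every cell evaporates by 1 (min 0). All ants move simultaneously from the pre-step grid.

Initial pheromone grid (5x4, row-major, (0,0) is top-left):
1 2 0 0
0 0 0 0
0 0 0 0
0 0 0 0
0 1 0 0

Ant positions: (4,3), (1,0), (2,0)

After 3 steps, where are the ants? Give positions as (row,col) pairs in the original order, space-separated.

Step 1: ant0:(4,3)->N->(3,3) | ant1:(1,0)->N->(0,0) | ant2:(2,0)->N->(1,0)
  grid max=2 at (0,0)
Step 2: ant0:(3,3)->N->(2,3) | ant1:(0,0)->E->(0,1) | ant2:(1,0)->N->(0,0)
  grid max=3 at (0,0)
Step 3: ant0:(2,3)->N->(1,3) | ant1:(0,1)->W->(0,0) | ant2:(0,0)->E->(0,1)
  grid max=4 at (0,0)

(1,3) (0,0) (0,1)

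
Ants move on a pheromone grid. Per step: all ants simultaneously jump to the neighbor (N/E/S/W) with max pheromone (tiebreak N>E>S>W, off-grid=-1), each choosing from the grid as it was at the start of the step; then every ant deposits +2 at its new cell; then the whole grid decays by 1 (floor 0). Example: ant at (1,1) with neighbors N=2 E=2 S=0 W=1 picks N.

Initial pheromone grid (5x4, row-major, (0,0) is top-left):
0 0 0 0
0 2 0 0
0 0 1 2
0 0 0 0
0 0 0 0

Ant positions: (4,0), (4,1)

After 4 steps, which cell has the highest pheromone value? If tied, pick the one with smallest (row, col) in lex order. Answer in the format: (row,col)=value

Step 1: ant0:(4,0)->N->(3,0) | ant1:(4,1)->N->(3,1)
  grid max=1 at (1,1)
Step 2: ant0:(3,0)->E->(3,1) | ant1:(3,1)->W->(3,0)
  grid max=2 at (3,0)
Step 3: ant0:(3,1)->W->(3,0) | ant1:(3,0)->E->(3,1)
  grid max=3 at (3,0)
Step 4: ant0:(3,0)->E->(3,1) | ant1:(3,1)->W->(3,0)
  grid max=4 at (3,0)
Final grid:
  0 0 0 0
  0 0 0 0
  0 0 0 0
  4 4 0 0
  0 0 0 0
Max pheromone 4 at (3,0)

Answer: (3,0)=4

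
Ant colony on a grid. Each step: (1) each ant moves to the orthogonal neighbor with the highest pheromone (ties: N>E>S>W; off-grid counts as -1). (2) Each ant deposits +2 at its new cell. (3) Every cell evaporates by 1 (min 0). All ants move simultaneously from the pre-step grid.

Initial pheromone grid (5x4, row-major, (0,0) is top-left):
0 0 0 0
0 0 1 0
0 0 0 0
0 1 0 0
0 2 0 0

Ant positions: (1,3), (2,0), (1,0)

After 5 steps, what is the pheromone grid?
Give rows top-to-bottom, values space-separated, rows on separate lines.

After step 1: ants at (1,2),(1,0),(0,0)
  1 0 0 0
  1 0 2 0
  0 0 0 0
  0 0 0 0
  0 1 0 0
After step 2: ants at (0,2),(0,0),(1,0)
  2 0 1 0
  2 0 1 0
  0 0 0 0
  0 0 0 0
  0 0 0 0
After step 3: ants at (1,2),(1,0),(0,0)
  3 0 0 0
  3 0 2 0
  0 0 0 0
  0 0 0 0
  0 0 0 0
After step 4: ants at (0,2),(0,0),(1,0)
  4 0 1 0
  4 0 1 0
  0 0 0 0
  0 0 0 0
  0 0 0 0
After step 5: ants at (1,2),(1,0),(0,0)
  5 0 0 0
  5 0 2 0
  0 0 0 0
  0 0 0 0
  0 0 0 0

5 0 0 0
5 0 2 0
0 0 0 0
0 0 0 0
0 0 0 0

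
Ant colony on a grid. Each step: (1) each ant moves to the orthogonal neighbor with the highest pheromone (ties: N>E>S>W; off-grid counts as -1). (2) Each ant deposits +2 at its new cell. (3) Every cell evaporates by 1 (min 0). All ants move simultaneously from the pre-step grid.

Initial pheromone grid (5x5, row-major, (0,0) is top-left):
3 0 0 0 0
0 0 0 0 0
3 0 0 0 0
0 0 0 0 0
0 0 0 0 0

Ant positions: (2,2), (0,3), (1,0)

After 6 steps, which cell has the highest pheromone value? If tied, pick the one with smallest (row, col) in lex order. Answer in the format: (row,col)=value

Answer: (0,0)=7

Derivation:
Step 1: ant0:(2,2)->N->(1,2) | ant1:(0,3)->E->(0,4) | ant2:(1,0)->N->(0,0)
  grid max=4 at (0,0)
Step 2: ant0:(1,2)->N->(0,2) | ant1:(0,4)->S->(1,4) | ant2:(0,0)->E->(0,1)
  grid max=3 at (0,0)
Step 3: ant0:(0,2)->W->(0,1) | ant1:(1,4)->N->(0,4) | ant2:(0,1)->W->(0,0)
  grid max=4 at (0,0)
Step 4: ant0:(0,1)->W->(0,0) | ant1:(0,4)->S->(1,4) | ant2:(0,0)->E->(0,1)
  grid max=5 at (0,0)
Step 5: ant0:(0,0)->E->(0,1) | ant1:(1,4)->N->(0,4) | ant2:(0,1)->W->(0,0)
  grid max=6 at (0,0)
Step 6: ant0:(0,1)->W->(0,0) | ant1:(0,4)->S->(1,4) | ant2:(0,0)->E->(0,1)
  grid max=7 at (0,0)
Final grid:
  7 5 0 0 0
  0 0 0 0 1
  0 0 0 0 0
  0 0 0 0 0
  0 0 0 0 0
Max pheromone 7 at (0,0)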